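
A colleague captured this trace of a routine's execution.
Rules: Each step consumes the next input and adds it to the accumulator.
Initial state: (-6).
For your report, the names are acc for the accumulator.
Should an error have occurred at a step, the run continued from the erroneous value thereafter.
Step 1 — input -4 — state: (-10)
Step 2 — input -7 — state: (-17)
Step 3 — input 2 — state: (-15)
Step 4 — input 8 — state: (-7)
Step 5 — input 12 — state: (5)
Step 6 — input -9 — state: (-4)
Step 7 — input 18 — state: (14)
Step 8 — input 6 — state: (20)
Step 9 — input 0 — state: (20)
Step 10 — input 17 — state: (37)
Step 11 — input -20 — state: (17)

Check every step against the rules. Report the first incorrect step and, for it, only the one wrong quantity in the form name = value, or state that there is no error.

step 1: acc = -6 + -4 = -10 -> checks out
step 2: acc = -10 + -7 = -17 -> confirmed correct
step 3: acc = -17 + 2 = -15 -> in agreement
step 4: acc = -15 + 8 = -7 -> matches
step 5: acc = -7 + 12 = 5 -> exactly as logged
step 6: acc = 5 + -9 = -4 -> consistent with the trace
step 7: acc = -4 + 18 = 14 -> verified
step 8: acc = 14 + 6 = 20 -> no discrepancy
step 9: acc = 20 + 0 = 20 -> no discrepancy
step 10: acc = 20 + 17 = 37 -> same as recorded
step 11: acc = 37 + -20 = 17 -> in agreement
The recomputation confirms every line.

no error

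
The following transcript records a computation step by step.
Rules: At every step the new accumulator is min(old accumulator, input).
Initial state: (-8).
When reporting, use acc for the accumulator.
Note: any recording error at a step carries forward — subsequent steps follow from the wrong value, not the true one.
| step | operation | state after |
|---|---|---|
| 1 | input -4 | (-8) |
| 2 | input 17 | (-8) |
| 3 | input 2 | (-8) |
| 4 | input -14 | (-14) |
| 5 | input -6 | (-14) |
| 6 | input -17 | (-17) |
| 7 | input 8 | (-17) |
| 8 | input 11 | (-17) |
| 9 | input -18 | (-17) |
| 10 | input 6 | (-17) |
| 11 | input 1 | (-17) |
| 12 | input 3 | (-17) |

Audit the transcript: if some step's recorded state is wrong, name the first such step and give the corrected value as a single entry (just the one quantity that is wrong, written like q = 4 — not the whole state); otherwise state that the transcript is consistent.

Recomputing the run from the initial state:
step 1: acc = -8
step 2: acc = -8
step 3: acc = -8
step 4: acc = -14
step 5: acc = -14
step 6: acc = -17
step 7: acc = -17
step 8: acc = -17
step 9: acc = -18
step 10: acc = -18
step 11: acc = -18
step 12: acc = -18
The first disagreement with the transcript is at step 9, where the value should be acc = -18.

step 9, acc = -18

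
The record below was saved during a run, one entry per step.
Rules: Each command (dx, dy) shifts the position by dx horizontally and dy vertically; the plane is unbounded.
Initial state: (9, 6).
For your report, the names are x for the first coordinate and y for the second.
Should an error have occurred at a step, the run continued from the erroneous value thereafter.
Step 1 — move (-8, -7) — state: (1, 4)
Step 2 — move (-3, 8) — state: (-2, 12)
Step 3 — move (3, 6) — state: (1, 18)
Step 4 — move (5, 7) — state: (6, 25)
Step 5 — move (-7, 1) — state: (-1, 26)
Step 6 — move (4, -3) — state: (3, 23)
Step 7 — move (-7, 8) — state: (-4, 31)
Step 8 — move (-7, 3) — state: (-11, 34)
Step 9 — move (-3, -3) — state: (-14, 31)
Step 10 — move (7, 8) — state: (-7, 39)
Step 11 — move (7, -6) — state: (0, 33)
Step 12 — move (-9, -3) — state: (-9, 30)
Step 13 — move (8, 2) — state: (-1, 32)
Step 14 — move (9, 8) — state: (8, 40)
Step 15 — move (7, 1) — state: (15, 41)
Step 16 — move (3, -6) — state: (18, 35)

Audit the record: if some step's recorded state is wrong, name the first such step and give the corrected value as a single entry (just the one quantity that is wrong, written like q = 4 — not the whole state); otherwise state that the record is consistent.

Recomputing the run from the initial state:
step 1: x = 1, y = -1
step 2: x = -2, y = 7
step 3: x = 1, y = 13
step 4: x = 6, y = 20
step 5: x = -1, y = 21
step 6: x = 3, y = 18
step 7: x = -4, y = 26
step 8: x = -11, y = 29
step 9: x = -14, y = 26
step 10: x = -7, y = 34
step 11: x = 0, y = 28
step 12: x = -9, y = 25
step 13: x = -1, y = 27
step 14: x = 8, y = 35
step 15: x = 15, y = 36
step 16: x = 18, y = 30
The first disagreement with the record is at step 1, where the value should be y = -1.

step 1, y = -1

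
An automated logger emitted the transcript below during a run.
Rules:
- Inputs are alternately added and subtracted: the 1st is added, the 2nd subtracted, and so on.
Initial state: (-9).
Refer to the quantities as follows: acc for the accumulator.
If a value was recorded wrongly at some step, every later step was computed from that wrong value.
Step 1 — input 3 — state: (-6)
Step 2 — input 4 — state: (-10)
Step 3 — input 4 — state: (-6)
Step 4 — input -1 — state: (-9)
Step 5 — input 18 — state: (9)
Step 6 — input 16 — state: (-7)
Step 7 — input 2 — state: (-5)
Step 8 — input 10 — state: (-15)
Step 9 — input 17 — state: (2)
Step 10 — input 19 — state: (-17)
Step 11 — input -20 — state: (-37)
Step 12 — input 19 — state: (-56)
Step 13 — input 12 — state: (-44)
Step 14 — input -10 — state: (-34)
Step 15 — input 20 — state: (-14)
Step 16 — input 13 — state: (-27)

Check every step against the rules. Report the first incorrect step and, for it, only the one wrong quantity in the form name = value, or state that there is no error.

step 4, acc = -5

Recomputing the run from the initial state:
step 1: acc = -6
step 2: acc = -10
step 3: acc = -6
step 4: acc = -5
step 5: acc = 13
step 6: acc = -3
step 7: acc = -1
step 8: acc = -11
step 9: acc = 6
step 10: acc = -13
step 11: acc = -33
step 12: acc = -52
step 13: acc = -40
step 14: acc = -30
step 15: acc = -10
step 16: acc = -23
The first disagreement with the transcript is at step 4, where the value should be acc = -5.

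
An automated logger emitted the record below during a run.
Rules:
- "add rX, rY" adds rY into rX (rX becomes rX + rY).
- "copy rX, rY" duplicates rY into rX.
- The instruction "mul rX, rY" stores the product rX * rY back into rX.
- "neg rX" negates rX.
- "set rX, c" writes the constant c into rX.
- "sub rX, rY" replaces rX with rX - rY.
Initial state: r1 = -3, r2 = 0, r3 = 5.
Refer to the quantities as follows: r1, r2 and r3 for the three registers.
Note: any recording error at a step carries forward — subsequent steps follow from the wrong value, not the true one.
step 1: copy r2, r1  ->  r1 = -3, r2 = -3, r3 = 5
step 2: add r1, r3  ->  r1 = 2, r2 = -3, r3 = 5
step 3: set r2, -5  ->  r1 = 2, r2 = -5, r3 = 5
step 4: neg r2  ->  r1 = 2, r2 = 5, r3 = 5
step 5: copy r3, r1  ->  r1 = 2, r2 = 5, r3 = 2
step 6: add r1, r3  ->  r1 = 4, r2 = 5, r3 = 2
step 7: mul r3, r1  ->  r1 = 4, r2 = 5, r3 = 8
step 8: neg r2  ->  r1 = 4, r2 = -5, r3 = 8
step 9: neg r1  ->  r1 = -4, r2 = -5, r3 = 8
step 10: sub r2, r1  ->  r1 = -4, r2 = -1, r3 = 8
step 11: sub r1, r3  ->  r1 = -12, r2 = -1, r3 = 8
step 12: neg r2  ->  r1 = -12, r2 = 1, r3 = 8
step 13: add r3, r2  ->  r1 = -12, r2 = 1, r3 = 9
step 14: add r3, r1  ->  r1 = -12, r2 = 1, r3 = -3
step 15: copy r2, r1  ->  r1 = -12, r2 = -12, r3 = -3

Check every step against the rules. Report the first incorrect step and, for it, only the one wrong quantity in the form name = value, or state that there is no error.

no error

step 1: r2 = -3 -> exactly as logged
step 2: r1 = -3 + 5 = 2 -> matches
step 3: r2 = -5 -> verified
step 4: r2 = -(-5) = 5 -> confirmed correct
step 5: r3 = 2 -> checks out
step 6: r1 = 2 + 2 = 4 -> agrees with the record
step 7: r3 = 2 * 4 = 8 -> verified
step 8: r2 = -(5) = -5 -> matches
step 9: r1 = -(4) = -4 -> consistent with the record
step 10: r2 = -5 - -4 = -1 -> confirmed correct
step 11: r1 = -4 - 8 = -12 -> verified
step 12: r2 = -(-1) = 1 -> verified
step 13: r3 = 8 + 1 = 9 -> no discrepancy
step 14: r3 = 9 + -12 = -3 -> consistent with the record
step 15: r2 = -12 -> checks out
All entries verified; no error found.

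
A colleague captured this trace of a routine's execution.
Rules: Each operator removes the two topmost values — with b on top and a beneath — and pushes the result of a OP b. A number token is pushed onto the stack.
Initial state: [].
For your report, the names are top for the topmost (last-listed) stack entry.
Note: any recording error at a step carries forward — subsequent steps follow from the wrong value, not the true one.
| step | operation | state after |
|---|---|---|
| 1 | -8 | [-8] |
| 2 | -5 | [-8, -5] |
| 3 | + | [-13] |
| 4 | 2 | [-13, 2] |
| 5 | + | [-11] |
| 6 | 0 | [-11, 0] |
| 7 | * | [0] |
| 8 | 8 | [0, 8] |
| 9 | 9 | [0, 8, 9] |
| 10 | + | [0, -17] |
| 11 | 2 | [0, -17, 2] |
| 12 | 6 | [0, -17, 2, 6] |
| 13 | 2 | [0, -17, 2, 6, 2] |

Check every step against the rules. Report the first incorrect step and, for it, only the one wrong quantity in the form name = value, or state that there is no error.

1. push -8: top = -8 (consistent with the trace)
2. push -5: top = -5 (same as recorded)
3. -8 + -5 = -13 (in agreement)
4. push 2: top = 2 (no discrepancy)
5. -13 + 2 = -11 (matches)
6. push 0: top = 0 (checks out)
7. -11 * 0 = 0 (same as recorded)
8. push 8: top = 8 (checks out)
9. push 9: top = 9 (same as recorded)
10. 8 + 9 = 17 (not what was recorded)
First incorrect step: 10; the correct value is top = 17.

step 10, top = 17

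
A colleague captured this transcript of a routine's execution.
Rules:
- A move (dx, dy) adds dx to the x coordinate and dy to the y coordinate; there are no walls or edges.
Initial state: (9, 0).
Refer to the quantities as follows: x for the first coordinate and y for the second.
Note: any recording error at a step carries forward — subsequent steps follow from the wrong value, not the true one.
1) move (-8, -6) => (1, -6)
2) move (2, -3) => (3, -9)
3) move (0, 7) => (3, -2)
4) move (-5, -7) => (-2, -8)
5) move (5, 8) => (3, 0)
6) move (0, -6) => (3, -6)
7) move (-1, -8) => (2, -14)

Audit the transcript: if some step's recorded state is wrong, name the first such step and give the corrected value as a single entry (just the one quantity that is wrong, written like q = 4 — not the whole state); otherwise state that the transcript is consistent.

step 4, y = -9

Recomputing the run from the initial state:
step 1: x = 1, y = -6
step 2: x = 3, y = -9
step 3: x = 3, y = -2
step 4: x = -2, y = -9
step 5: x = 3, y = -1
step 6: x = 3, y = -7
step 7: x = 2, y = -15
The first disagreement with the transcript is at step 4, where the value should be y = -9.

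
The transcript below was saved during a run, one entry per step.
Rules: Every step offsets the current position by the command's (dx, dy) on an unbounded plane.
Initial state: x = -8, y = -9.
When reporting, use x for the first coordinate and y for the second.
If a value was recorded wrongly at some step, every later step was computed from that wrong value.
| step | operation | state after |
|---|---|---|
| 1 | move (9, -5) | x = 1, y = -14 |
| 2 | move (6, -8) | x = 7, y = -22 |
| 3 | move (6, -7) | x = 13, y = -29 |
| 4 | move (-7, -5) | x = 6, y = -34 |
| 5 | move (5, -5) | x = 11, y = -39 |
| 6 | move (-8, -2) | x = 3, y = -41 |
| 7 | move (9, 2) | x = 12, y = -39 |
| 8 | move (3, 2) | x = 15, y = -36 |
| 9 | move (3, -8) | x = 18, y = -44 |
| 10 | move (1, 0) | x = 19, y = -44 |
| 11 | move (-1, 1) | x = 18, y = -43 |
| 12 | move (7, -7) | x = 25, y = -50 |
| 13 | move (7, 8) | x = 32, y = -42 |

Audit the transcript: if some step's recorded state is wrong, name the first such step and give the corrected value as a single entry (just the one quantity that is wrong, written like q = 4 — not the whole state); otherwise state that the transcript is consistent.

1. x = -8 + (9) = 1, y = -9 + (-5) = -14 (exactly as logged)
2. x = 1 + (6) = 7, y = -14 + (-8) = -22 (in agreement)
3. x = 7 + (6) = 13, y = -22 + (-7) = -29 (same as recorded)
4. x = 13 + (-7) = 6, y = -29 + (-5) = -34 (exactly as logged)
5. x = 6 + (5) = 11, y = -34 + (-5) = -39 (matches)
6. x = 11 + (-8) = 3, y = -39 + (-2) = -41 (in agreement)
7. x = 3 + (9) = 12, y = -41 + (2) = -39 (exactly as logged)
8. x = 12 + (3) = 15, y = -39 + (2) = -37 (the transcript disagrees here)
First incorrect step: 8; the correct value is y = -37.

step 8, y = -37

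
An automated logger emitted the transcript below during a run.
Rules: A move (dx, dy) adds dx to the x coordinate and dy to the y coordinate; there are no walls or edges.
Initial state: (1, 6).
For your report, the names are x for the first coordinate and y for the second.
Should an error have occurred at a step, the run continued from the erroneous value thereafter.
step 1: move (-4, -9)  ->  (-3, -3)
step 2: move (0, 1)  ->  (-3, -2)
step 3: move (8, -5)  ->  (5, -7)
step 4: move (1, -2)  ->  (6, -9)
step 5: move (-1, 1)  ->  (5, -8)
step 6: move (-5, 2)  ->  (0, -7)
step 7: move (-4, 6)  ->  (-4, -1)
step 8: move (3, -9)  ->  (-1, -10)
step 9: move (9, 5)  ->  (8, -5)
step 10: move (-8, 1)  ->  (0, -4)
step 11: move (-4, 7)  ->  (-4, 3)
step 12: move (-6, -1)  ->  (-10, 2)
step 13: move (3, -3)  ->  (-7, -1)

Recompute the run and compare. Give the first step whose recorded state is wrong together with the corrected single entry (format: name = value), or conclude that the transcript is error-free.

1. x = 1 + (-4) = -3, y = 6 + (-9) = -3 (matches)
2. x = -3 + (0) = -3, y = -3 + (1) = -2 (agrees with the transcript)
3. x = -3 + (8) = 5, y = -2 + (-5) = -7 (same as recorded)
4. x = 5 + (1) = 6, y = -7 + (-2) = -9 (exactly as logged)
5. x = 6 + (-1) = 5, y = -9 + (1) = -8 (confirmed correct)
6. x = 5 + (-5) = 0, y = -8 + (2) = -6 (the entry is off here)
That makes step 6 the first incorrect line — y = -6 is what it should show.

step 6, y = -6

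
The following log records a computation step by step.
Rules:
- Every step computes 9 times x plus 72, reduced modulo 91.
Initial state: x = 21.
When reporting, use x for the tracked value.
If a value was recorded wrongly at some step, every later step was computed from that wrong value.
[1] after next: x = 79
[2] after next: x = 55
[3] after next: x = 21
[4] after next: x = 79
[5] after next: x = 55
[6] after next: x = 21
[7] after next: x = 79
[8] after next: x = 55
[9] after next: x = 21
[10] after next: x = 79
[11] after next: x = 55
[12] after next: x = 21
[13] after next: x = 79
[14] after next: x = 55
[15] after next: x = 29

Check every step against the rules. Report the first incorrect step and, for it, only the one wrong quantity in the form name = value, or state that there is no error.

step 1: x = (9*21 + 72) mod 91 = 79 -> checks out
step 2: x = (9*79 + 72) mod 91 = 55 -> verified
step 3: x = (9*55 + 72) mod 91 = 21 -> checks out
step 4: x = (9*21 + 72) mod 91 = 79 -> consistent with the log
step 5: x = (9*79 + 72) mod 91 = 55 -> agrees with the log
step 6: x = (9*55 + 72) mod 91 = 21 -> checks out
step 7: x = (9*21 + 72) mod 91 = 79 -> checks out
step 8: x = (9*79 + 72) mod 91 = 55 -> confirmed correct
step 9: x = (9*55 + 72) mod 91 = 21 -> exactly as logged
step 10: x = (9*21 + 72) mod 91 = 79 -> exactly as logged
step 11: x = (9*79 + 72) mod 91 = 55 -> agrees with the log
step 12: x = (9*55 + 72) mod 91 = 21 -> same as recorded
step 13: x = (9*21 + 72) mod 91 = 79 -> exactly as logged
step 14: x = (9*79 + 72) mod 91 = 55 -> same as recorded
step 15: x = (9*55 + 72) mod 91 = 21 -> first mismatch against the log
First deviation found at step 15; the corrected entry is x = 21.

step 15, x = 21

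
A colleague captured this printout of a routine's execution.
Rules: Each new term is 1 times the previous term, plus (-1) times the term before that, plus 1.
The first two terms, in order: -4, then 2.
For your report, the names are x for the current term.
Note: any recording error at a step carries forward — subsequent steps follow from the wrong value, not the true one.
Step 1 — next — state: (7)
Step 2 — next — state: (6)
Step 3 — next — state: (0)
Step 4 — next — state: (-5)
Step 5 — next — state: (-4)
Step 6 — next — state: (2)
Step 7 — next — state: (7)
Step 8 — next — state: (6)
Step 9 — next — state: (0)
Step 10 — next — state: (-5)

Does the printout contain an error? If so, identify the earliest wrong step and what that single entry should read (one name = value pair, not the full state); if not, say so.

no error

Recomputing the run from the initial state:
step 1: x = 7
step 2: x = 6
step 3: x = 0
step 4: x = -5
step 5: x = -4
step 6: x = 2
step 7: x = 7
step 8: x = 6
step 9: x = 0
step 10: x = -5
This matches the printout at every step.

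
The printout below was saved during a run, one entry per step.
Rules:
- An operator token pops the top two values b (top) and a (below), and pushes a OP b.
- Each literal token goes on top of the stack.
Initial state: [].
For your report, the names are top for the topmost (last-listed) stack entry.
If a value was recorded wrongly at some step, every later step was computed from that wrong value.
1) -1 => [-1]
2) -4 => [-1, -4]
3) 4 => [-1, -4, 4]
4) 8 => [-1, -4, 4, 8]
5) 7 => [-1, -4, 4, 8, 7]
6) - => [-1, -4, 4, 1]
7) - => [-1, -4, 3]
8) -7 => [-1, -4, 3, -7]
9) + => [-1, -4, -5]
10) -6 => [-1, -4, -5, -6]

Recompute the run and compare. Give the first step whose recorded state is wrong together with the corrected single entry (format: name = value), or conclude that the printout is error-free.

1. push -1: top = -1 (same as recorded)
2. push -4: top = -4 (same as recorded)
3. push 4: top = 4 (no discrepancy)
4. push 8: top = 8 (in agreement)
5. push 7: top = 7 (exactly as logged)
6. 8 - 7 = 1 (agrees with the printout)
7. 4 - 1 = 3 (same as recorded)
8. push -7: top = -7 (matches)
9. 3 + -7 = -4 (the recorded entry deviates here)
The audit stops at step 9: the recorded entry is wrong and should be top = -4.

step 9, top = -4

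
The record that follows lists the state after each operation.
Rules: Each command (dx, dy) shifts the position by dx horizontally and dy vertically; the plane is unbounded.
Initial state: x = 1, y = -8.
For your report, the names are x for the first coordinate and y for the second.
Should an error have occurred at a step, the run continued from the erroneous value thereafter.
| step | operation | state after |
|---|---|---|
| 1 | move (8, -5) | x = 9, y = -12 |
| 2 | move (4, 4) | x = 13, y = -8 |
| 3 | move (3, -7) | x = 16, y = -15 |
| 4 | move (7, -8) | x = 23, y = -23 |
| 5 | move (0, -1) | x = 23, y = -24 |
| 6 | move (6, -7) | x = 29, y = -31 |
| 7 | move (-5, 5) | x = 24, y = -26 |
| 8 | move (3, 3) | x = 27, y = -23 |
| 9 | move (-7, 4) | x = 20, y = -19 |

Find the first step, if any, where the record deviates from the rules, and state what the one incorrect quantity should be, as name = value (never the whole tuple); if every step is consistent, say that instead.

step 1, y = -13

Recomputing the run from the initial state:
step 1: x = 9, y = -13
step 2: x = 13, y = -9
step 3: x = 16, y = -16
step 4: x = 23, y = -24
step 5: x = 23, y = -25
step 6: x = 29, y = -32
step 7: x = 24, y = -27
step 8: x = 27, y = -24
step 9: x = 20, y = -20
The first disagreement with the record is at step 1, where the value should be y = -13.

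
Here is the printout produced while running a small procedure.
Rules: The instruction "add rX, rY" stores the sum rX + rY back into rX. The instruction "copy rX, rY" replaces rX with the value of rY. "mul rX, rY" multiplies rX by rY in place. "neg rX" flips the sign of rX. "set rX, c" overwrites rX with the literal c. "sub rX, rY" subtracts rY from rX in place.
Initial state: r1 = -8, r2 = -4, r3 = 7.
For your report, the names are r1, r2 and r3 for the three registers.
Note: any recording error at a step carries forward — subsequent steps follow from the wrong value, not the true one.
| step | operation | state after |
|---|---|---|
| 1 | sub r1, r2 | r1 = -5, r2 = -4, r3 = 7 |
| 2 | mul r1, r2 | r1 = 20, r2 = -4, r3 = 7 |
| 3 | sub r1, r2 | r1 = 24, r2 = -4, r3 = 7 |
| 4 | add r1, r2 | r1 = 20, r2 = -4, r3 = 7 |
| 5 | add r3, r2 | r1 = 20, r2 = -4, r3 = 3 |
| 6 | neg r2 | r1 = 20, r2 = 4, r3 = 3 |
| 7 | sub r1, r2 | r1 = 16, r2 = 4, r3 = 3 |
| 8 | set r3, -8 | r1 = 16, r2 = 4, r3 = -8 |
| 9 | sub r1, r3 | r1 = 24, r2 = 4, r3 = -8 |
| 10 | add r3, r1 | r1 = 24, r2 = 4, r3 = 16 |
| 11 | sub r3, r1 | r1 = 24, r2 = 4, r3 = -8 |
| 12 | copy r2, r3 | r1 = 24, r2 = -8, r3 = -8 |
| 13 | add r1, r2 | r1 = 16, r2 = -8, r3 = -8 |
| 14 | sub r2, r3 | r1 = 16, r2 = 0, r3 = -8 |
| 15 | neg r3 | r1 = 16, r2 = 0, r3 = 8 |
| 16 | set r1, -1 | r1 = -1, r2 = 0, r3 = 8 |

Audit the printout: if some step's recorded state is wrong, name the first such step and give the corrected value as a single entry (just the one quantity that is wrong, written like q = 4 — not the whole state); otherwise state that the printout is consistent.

step 1, r1 = -4

Recomputing the run from the initial state:
step 1: r1 = -4, r2 = -4, r3 = 7
step 2: r1 = 16, r2 = -4, r3 = 7
step 3: r1 = 20, r2 = -4, r3 = 7
step 4: r1 = 16, r2 = -4, r3 = 7
step 5: r1 = 16, r2 = -4, r3 = 3
step 6: r1 = 16, r2 = 4, r3 = 3
step 7: r1 = 12, r2 = 4, r3 = 3
step 8: r1 = 12, r2 = 4, r3 = -8
step 9: r1 = 20, r2 = 4, r3 = -8
step 10: r1 = 20, r2 = 4, r3 = 12
step 11: r1 = 20, r2 = 4, r3 = -8
step 12: r1 = 20, r2 = -8, r3 = -8
step 13: r1 = 12, r2 = -8, r3 = -8
step 14: r1 = 12, r2 = 0, r3 = -8
step 15: r1 = 12, r2 = 0, r3 = 8
step 16: r1 = -1, r2 = 0, r3 = 8
The first disagreement with the printout is at step 1, where the value should be r1 = -4.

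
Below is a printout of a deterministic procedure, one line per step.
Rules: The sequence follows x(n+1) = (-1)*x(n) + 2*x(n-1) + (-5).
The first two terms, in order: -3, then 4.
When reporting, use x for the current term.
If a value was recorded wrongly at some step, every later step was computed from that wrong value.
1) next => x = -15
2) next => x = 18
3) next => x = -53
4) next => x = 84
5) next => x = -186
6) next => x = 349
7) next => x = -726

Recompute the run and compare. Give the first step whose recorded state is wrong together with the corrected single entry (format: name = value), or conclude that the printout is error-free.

step 1: x = -1*(4) + (2)*(-3) + (-5) = -15 -> matches
step 2: x = -1*(-15) + (2)*(4) + (-5) = 18 -> matches
step 3: x = -1*(18) + (2)*(-15) + (-5) = -53 -> agrees with the printout
step 4: x = -1*(-53) + (2)*(18) + (-5) = 84 -> matches
step 5: x = -1*(84) + (2)*(-53) + (-5) = -195 -> the recorded entry deviates here
The audit stops at step 5: the recorded entry is wrong and should be x = -195.

step 5, x = -195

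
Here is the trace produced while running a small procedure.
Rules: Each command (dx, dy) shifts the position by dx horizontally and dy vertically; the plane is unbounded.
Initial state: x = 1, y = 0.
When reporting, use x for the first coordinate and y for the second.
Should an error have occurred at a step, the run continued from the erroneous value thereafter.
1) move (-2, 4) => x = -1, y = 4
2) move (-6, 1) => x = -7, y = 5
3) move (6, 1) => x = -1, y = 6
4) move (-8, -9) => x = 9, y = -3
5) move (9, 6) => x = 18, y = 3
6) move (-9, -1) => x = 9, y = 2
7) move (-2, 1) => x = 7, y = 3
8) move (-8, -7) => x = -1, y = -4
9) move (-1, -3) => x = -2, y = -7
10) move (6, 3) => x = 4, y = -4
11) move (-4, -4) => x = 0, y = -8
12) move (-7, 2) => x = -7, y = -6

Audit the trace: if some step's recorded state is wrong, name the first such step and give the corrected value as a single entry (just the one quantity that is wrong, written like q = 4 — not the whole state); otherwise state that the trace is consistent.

step 4, x = -9

1. x = 1 + (-2) = -1, y = 0 + (4) = 4 (consistent with the trace)
2. x = -1 + (-6) = -7, y = 4 + (1) = 5 (exactly as logged)
3. x = -7 + (6) = -1, y = 5 + (1) = 6 (same as recorded)
4. x = -1 + (-8) = -9, y = 6 + (-9) = -3 (the trace disagrees here)
Step 4 is the first one off; corrected, x = -9.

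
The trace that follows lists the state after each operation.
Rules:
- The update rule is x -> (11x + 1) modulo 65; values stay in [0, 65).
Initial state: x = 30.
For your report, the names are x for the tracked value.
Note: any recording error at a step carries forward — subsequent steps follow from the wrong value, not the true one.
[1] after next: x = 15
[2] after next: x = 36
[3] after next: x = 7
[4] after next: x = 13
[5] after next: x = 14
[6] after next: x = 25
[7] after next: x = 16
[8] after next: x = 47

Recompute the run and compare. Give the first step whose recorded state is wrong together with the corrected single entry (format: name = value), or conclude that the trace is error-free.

step 1, x = 6

1. x = (11*30 + 1) mod 65 = 6 (this is not what the trace shows)
The audit stops at step 1: the recorded entry is wrong and should be x = 6.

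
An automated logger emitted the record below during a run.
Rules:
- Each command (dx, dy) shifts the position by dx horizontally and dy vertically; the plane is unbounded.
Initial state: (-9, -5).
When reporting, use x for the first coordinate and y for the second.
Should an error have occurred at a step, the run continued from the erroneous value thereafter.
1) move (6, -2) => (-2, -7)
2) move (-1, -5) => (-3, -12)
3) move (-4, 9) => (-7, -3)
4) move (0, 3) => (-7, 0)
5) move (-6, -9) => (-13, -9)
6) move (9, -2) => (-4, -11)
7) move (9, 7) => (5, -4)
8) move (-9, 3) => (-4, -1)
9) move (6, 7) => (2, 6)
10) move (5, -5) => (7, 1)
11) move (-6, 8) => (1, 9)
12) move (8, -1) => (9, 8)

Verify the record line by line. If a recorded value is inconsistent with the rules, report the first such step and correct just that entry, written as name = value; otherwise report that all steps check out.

step 1, x = -3

Recomputing the run from the initial state:
step 1: x = -3, y = -7
step 2: x = -4, y = -12
step 3: x = -8, y = -3
step 4: x = -8, y = 0
step 5: x = -14, y = -9
step 6: x = -5, y = -11
step 7: x = 4, y = -4
step 8: x = -5, y = -1
step 9: x = 1, y = 6
step 10: x = 6, y = 1
step 11: x = 0, y = 9
step 12: x = 8, y = 8
The first disagreement with the record is at step 1, where the value should be x = -3.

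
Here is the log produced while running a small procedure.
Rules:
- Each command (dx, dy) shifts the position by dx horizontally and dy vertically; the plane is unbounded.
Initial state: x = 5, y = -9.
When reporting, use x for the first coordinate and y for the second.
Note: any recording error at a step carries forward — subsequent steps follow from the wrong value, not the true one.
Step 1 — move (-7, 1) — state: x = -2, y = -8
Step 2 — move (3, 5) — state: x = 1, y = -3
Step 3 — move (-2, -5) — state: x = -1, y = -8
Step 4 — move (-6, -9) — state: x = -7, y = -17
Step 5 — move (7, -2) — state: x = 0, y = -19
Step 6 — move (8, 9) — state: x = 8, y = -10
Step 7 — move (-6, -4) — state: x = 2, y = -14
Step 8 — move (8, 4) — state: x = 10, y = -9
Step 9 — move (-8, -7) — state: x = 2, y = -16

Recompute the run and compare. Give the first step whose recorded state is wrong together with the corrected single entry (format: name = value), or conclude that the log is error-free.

step 8, y = -10

Recomputing the run from the initial state:
step 1: x = -2, y = -8
step 2: x = 1, y = -3
step 3: x = -1, y = -8
step 4: x = -7, y = -17
step 5: x = 0, y = -19
step 6: x = 8, y = -10
step 7: x = 2, y = -14
step 8: x = 10, y = -10
step 9: x = 2, y = -17
The first disagreement with the log is at step 8, where the value should be y = -10.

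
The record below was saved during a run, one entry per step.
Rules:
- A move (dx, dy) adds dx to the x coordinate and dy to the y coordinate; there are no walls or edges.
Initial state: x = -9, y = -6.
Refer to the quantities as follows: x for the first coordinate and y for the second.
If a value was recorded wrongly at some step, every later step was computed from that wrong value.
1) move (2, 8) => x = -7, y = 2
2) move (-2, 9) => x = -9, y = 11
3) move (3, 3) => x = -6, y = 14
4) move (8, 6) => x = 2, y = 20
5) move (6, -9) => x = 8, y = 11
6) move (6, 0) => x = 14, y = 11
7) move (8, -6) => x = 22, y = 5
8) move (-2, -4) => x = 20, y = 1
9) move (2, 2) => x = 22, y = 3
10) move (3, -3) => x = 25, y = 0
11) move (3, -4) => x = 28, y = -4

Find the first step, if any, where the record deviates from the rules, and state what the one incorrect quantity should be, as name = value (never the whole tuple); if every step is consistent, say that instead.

no error

step 1: x = -9 + (2) = -7, y = -6 + (8) = 2 -> confirmed correct
step 2: x = -7 + (-2) = -9, y = 2 + (9) = 11 -> checks out
step 3: x = -9 + (3) = -6, y = 11 + (3) = 14 -> agrees with the record
step 4: x = -6 + (8) = 2, y = 14 + (6) = 20 -> exactly as logged
step 5: x = 2 + (6) = 8, y = 20 + (-9) = 11 -> consistent with the record
step 6: x = 8 + (6) = 14, y = 11 + (0) = 11 -> same as recorded
step 7: x = 14 + (8) = 22, y = 11 + (-6) = 5 -> in agreement
step 8: x = 22 + (-2) = 20, y = 5 + (-4) = 1 -> matches
step 9: x = 20 + (2) = 22, y = 1 + (2) = 3 -> same as recorded
step 10: x = 22 + (3) = 25, y = 3 + (-3) = 0 -> checks out
step 11: x = 25 + (3) = 28, y = 0 + (-4) = -4 -> consistent with the record
All steps check out; nothing to correct.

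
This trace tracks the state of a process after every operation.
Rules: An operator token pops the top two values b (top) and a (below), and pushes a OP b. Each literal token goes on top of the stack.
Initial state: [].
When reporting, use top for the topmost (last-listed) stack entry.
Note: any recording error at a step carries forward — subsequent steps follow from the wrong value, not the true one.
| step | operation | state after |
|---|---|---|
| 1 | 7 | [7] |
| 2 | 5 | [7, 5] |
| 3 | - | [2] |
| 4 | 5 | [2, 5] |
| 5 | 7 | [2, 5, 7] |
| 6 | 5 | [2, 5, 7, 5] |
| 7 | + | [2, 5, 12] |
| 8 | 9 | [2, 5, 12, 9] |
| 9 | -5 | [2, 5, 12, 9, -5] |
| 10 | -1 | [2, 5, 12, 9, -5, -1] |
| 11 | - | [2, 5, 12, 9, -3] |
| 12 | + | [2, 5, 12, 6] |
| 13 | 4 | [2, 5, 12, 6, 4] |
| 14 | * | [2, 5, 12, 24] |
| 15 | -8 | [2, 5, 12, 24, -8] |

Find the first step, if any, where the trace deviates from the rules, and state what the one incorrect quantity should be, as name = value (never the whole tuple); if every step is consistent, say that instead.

Recomputing the run from the initial state:
step 1: [7]
step 2: [7, 5]
step 3: [2]
step 4: [2, 5]
step 5: [2, 5, 7]
step 6: [2, 5, 7, 5]
step 7: [2, 5, 12]
step 8: [2, 5, 12, 9]
step 9: [2, 5, 12, 9, -5]
step 10: [2, 5, 12, 9, -5, -1]
step 11: [2, 5, 12, 9, -4]
step 12: [2, 5, 12, 5]
step 13: [2, 5, 12, 5, 4]
step 14: [2, 5, 12, 20]
step 15: [2, 5, 12, 20, -8]
The first disagreement with the trace is at step 11, where the value should be top = -4.

step 11, top = -4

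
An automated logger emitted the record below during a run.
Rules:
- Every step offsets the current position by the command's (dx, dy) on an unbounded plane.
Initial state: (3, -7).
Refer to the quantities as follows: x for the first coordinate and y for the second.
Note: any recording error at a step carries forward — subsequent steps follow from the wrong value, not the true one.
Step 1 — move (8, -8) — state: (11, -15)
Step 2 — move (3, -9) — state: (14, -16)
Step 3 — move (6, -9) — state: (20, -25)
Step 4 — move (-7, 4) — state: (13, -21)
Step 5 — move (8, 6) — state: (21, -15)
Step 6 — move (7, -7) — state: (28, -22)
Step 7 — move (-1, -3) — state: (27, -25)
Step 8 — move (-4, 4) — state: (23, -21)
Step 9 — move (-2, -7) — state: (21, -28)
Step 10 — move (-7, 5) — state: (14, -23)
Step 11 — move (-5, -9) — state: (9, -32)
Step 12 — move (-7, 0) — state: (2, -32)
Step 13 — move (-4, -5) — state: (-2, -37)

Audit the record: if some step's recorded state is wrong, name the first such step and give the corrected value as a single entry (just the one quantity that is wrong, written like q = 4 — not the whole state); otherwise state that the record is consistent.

Recomputing the run from the initial state:
step 1: x = 11, y = -15
step 2: x = 14, y = -24
step 3: x = 20, y = -33
step 4: x = 13, y = -29
step 5: x = 21, y = -23
step 6: x = 28, y = -30
step 7: x = 27, y = -33
step 8: x = 23, y = -29
step 9: x = 21, y = -36
step 10: x = 14, y = -31
step 11: x = 9, y = -40
step 12: x = 2, y = -40
step 13: x = -2, y = -45
The first disagreement with the record is at step 2, where the value should be y = -24.

step 2, y = -24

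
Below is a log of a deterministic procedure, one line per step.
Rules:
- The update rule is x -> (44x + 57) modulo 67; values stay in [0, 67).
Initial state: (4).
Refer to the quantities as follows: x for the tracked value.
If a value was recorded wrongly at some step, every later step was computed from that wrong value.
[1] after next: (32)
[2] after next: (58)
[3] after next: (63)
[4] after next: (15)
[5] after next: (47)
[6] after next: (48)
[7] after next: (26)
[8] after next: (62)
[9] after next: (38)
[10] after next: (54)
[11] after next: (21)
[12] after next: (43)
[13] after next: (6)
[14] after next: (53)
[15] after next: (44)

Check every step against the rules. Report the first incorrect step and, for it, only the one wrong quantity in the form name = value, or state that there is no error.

1. x = (44*4 + 57) mod 67 = 32 (verified)
2. x = (44*32 + 57) mod 67 = 58 (no discrepancy)
3. x = (44*58 + 57) mod 67 = 63 (no discrepancy)
4. x = (44*63 + 57) mod 67 = 15 (confirmed correct)
5. x = (44*15 + 57) mod 67 = 47 (no discrepancy)
6. x = (44*47 + 57) mod 67 = 48 (in agreement)
7. x = (44*48 + 57) mod 67 = 25 (a discrepancy with the log)
So the first discrepancy is step 7, where the right value is x = 25.

step 7, x = 25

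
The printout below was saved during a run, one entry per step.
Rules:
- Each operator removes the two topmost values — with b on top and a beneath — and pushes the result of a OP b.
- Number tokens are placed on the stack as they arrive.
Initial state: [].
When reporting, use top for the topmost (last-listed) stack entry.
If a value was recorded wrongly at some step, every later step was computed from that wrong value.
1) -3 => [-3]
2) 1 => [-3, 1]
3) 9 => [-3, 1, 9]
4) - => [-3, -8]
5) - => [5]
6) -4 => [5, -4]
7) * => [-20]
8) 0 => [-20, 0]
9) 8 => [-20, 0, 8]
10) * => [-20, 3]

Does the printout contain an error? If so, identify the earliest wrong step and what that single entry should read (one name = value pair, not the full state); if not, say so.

Recomputing the run from the initial state:
step 1: [-3]
step 2: [-3, 1]
step 3: [-3, 1, 9]
step 4: [-3, -8]
step 5: [5]
step 6: [5, -4]
step 7: [-20]
step 8: [-20, 0]
step 9: [-20, 0, 8]
step 10: [-20, 0]
The first disagreement with the printout is at step 10, where the value should be top = 0.

step 10, top = 0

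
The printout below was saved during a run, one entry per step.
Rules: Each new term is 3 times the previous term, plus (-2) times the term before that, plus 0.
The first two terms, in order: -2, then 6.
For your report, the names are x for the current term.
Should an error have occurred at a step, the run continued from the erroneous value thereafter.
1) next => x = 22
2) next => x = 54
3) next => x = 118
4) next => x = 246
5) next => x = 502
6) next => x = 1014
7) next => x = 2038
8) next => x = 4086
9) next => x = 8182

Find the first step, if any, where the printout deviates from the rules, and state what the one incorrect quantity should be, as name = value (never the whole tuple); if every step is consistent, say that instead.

no error

Step 1: x = 3*(6) + (-2)*(-2) + (0) = 22 — no discrepancy.
Step 2: x = 3*(22) + (-2)*(6) + (0) = 54 — in agreement.
Step 3: x = 3*(54) + (-2)*(22) + (0) = 118 — checks out.
Step 4: x = 3*(118) + (-2)*(54) + (0) = 246 — in agreement.
Step 5: x = 3*(246) + (-2)*(118) + (0) = 502 — exactly as logged.
Step 6: x = 3*(502) + (-2)*(246) + (0) = 1014 — checks out.
Step 7: x = 3*(1014) + (-2)*(502) + (0) = 2038 — same as recorded.
Step 8: x = 3*(2038) + (-2)*(1014) + (0) = 4086 — same as recorded.
Step 9: x = 3*(4086) + (-2)*(2038) + (0) = 8182 — agrees with the printout.
Each recorded entry agrees with the recomputation.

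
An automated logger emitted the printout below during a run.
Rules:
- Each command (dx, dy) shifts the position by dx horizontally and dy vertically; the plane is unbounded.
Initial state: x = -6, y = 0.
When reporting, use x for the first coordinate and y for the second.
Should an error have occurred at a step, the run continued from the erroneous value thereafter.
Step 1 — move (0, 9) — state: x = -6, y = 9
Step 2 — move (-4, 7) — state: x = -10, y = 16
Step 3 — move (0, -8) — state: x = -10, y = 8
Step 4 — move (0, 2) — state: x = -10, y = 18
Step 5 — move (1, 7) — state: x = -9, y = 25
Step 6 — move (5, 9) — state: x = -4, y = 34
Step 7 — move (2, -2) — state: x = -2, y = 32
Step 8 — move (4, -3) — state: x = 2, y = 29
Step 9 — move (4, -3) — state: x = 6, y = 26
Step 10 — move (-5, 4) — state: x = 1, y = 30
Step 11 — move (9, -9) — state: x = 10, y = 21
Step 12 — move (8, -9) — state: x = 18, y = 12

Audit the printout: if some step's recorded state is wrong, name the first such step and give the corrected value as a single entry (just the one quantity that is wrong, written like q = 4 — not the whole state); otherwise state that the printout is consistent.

Recomputing the run from the initial state:
step 1: x = -6, y = 9
step 2: x = -10, y = 16
step 3: x = -10, y = 8
step 4: x = -10, y = 10
step 5: x = -9, y = 17
step 6: x = -4, y = 26
step 7: x = -2, y = 24
step 8: x = 2, y = 21
step 9: x = 6, y = 18
step 10: x = 1, y = 22
step 11: x = 10, y = 13
step 12: x = 18, y = 4
The first disagreement with the printout is at step 4, where the value should be y = 10.

step 4, y = 10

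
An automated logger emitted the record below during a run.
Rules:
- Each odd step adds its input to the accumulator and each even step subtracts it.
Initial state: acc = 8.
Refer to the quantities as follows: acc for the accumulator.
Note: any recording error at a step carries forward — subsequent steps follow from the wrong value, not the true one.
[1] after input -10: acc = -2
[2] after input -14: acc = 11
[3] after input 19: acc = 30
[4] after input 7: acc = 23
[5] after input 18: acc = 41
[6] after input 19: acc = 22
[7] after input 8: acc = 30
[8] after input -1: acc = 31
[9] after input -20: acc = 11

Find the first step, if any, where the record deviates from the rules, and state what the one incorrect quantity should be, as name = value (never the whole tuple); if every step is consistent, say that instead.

1. acc = 8 + -10 = -2 (agrees with the record)
2. acc = -2 - -14 = 12 (a discrepancy with the record)
The earliest wrong entry is at step 2: it should read acc = 12.

step 2, acc = 12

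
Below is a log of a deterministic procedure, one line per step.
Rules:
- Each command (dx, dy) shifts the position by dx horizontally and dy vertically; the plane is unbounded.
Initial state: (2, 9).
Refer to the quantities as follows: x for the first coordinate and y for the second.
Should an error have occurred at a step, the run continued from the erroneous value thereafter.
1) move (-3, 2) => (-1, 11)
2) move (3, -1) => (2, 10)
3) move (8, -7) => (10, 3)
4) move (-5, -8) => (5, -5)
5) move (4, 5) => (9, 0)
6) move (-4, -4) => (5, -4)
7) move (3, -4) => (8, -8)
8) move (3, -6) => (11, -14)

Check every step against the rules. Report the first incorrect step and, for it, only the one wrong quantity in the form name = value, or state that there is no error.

no error

1. x = 2 + (-3) = -1, y = 9 + (2) = 11 (verified)
2. x = -1 + (3) = 2, y = 11 + (-1) = 10 (no discrepancy)
3. x = 2 + (8) = 10, y = 10 + (-7) = 3 (no discrepancy)
4. x = 10 + (-5) = 5, y = 3 + (-8) = -5 (in agreement)
5. x = 5 + (4) = 9, y = -5 + (5) = 0 (confirmed correct)
6. x = 9 + (-4) = 5, y = 0 + (-4) = -4 (confirmed correct)
7. x = 5 + (3) = 8, y = -4 + (-4) = -8 (agrees with the log)
8. x = 8 + (3) = 11, y = -8 + (-6) = -14 (confirmed correct)
Every step is consistent.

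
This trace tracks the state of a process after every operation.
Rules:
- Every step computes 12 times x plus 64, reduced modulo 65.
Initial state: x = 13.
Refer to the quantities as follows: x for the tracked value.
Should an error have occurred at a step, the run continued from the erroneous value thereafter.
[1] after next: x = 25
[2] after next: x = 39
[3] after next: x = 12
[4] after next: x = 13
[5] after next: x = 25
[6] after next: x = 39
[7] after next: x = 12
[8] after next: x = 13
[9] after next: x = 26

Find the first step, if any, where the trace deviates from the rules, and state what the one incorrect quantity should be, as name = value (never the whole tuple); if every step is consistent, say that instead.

step 1: x = (12*13 + 64) mod 65 = 25 -> agrees with the trace
step 2: x = (12*25 + 64) mod 65 = 39 -> exactly as logged
step 3: x = (12*39 + 64) mod 65 = 12 -> consistent with the trace
step 4: x = (12*12 + 64) mod 65 = 13 -> checks out
step 5: x = (12*13 + 64) mod 65 = 25 -> same as recorded
step 6: x = (12*25 + 64) mod 65 = 39 -> same as recorded
step 7: x = (12*39 + 64) mod 65 = 12 -> matches
step 8: x = (12*12 + 64) mod 65 = 13 -> same as recorded
step 9: x = (12*13 + 64) mod 65 = 25 -> the entry is off here
The audit stops at step 9: the recorded entry is wrong and should be x = 25.

step 9, x = 25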